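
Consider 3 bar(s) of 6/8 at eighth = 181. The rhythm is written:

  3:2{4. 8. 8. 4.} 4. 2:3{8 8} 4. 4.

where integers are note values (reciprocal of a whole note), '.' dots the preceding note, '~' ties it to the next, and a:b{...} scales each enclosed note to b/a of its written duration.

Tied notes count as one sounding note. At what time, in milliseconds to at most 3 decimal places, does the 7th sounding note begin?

note 7 onset = 21/2b = 3480.663ms

1. 0.0ms @ 0 + 662.983ms (2)
2. 662.983ms @ 2 + 331.492ms (1)
3. 994.475ms @ 3 + 331.492ms (1)
4. 1325.967ms @ 4 + 662.983ms (2)
5. 1988.95ms @ 6 + 994.475ms (3)
6. 2983.425ms @ 9 + 497.238ms (3/2)
7. 3480.663ms @ 21/2 + 497.238ms (3/2)
8. 3977.901ms @ 12 + 994.475ms (3)
9. 4972.376ms @ 15 + 994.475ms (3)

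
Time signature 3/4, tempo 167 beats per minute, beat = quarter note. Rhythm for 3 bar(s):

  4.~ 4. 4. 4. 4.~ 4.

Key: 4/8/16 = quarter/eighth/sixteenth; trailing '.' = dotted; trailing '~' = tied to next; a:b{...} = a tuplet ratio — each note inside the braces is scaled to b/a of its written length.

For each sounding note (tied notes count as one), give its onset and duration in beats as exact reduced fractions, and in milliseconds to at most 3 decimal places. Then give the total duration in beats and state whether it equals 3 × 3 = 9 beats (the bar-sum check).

1) 0.0ms=0b +1077.844ms=3b
2) 1077.844ms=3b +538.922ms=3/2b
3) 1616.766ms=9/2b +538.922ms=3/2b
4) 2155.689ms=6b +1077.844ms=3b
Σ=9b of 9 (167bpm 3/4) — PASS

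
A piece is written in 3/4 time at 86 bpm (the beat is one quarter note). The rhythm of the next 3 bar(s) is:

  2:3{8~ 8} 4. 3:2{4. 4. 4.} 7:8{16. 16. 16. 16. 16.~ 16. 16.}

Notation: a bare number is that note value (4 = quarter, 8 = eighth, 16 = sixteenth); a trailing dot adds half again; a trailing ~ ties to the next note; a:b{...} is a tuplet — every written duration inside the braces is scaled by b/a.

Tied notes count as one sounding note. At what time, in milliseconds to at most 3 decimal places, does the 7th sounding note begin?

note 7 onset = 45/7b = 4485.05ms

1. 0.0ms @ 0 + 1046.512ms (3/2)
2. 1046.512ms @ 3/2 + 1046.512ms (3/2)
3. 2093.023ms @ 3 + 697.674ms (1)
4. 2790.698ms @ 4 + 697.674ms (1)
5. 3488.372ms @ 5 + 697.674ms (1)
6. 4186.047ms @ 6 + 299.003ms (3/7)
7. 4485.05ms @ 45/7 + 299.003ms (3/7)
8. 4784.053ms @ 48/7 + 299.003ms (3/7)
9. 5083.056ms @ 51/7 + 299.003ms (3/7)
10. 5382.06ms @ 54/7 + 598.007ms (6/7)
11. 5980.066ms @ 60/7 + 299.003ms (3/7)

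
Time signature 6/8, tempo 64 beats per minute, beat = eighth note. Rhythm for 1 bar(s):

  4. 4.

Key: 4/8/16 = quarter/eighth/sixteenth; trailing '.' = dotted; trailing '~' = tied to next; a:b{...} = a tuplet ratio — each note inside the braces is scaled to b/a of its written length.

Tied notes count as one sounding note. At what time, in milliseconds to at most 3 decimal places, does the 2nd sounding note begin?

1. 0.0ms @ 0 + 2812.5ms (3)
2. 2812.5ms @ 3 + 2812.5ms (3)

note 2 onset = 3b = 2812.5ms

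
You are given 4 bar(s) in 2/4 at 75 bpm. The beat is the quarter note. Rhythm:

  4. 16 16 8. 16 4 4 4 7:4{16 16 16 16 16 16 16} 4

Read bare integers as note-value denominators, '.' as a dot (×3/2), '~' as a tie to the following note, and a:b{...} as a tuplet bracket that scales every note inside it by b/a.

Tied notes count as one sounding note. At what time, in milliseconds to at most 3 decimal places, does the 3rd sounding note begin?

note 3 onset = 7/4b = 1400.0ms

1. 0.0ms @ 0 + 1200.0ms (3/2)
2. 1200.0ms @ 3/2 + 200.0ms (1/4)
3. 1400.0ms @ 7/4 + 200.0ms (1/4)
4. 1600.0ms @ 2 + 600.0ms (3/4)
5. 2200.0ms @ 11/4 + 200.0ms (1/4)
6. 2400.0ms @ 3 + 800.0ms (1)
7. 3200.0ms @ 4 + 800.0ms (1)
8. 4000.0ms @ 5 + 800.0ms (1)
9. 4800.0ms @ 6 + 114.286ms (1/7)
10. 4914.286ms @ 43/7 + 114.286ms (1/7)
11. 5028.571ms @ 44/7 + 114.286ms (1/7)
12. 5142.857ms @ 45/7 + 114.286ms (1/7)
13. 5257.143ms @ 46/7 + 114.286ms (1/7)
14. 5371.429ms @ 47/7 + 114.286ms (1/7)
15. 5485.714ms @ 48/7 + 114.286ms (1/7)
16. 5600.0ms @ 7 + 800.0ms (1)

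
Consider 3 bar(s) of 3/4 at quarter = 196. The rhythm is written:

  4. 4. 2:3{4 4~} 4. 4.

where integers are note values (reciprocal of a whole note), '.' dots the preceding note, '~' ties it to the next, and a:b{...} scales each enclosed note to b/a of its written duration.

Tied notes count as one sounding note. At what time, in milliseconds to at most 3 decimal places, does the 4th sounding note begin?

note 4 onset = 9/2b = 1377.551ms

1. 0.0ms @ 0 + 459.184ms (3/2)
2. 459.184ms @ 3/2 + 459.184ms (3/2)
3. 918.367ms @ 3 + 459.184ms (3/2)
4. 1377.551ms @ 9/2 + 918.367ms (3)
5. 2295.918ms @ 15/2 + 459.184ms (3/2)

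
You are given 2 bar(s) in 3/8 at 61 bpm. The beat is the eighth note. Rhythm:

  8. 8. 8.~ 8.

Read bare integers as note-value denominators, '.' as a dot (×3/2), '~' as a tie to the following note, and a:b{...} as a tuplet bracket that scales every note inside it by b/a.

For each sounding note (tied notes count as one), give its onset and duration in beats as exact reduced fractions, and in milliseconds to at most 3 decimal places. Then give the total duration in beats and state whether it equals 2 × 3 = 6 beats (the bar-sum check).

1) 0.0ms=0b +1475.41ms=3/2b
2) 1475.41ms=3/2b +1475.41ms=3/2b
3) 2950.82ms=3b +2950.82ms=3b
Σ=6b of 6 (61bpm 3/8) — PASS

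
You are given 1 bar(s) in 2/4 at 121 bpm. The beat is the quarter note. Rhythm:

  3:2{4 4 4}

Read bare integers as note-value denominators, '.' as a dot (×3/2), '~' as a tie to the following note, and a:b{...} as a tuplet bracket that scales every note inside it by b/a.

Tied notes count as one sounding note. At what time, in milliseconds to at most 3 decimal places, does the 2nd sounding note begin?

1. 0.0ms @ 0 + 330.579ms (2/3)
2. 330.579ms @ 2/3 + 330.579ms (2/3)
3. 661.157ms @ 4/3 + 330.579ms (2/3)

note 2 onset = 2/3b = 330.579ms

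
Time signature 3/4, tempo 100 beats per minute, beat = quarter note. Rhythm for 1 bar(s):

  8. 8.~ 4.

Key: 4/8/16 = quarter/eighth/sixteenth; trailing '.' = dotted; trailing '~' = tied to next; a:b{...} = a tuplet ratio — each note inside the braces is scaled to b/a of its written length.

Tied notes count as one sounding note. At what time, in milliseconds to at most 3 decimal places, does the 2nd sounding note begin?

note 2 onset = 3/4b = 450.0ms

1. 0.0ms @ 0 + 450.0ms (3/4)
2. 450.0ms @ 3/4 + 1350.0ms (9/4)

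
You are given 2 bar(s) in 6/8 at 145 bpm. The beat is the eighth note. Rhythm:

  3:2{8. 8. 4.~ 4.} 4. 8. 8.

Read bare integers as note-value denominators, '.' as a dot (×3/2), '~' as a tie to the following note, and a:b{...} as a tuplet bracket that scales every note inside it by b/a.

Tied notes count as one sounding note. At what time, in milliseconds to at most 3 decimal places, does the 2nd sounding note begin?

1. 0.0ms @ 0 + 413.793ms (1)
2. 413.793ms @ 1 + 413.793ms (1)
3. 827.586ms @ 2 + 1655.172ms (4)
4. 2482.759ms @ 6 + 1241.379ms (3)
5. 3724.138ms @ 9 + 620.69ms (3/2)
6. 4344.828ms @ 21/2 + 620.69ms (3/2)

note 2 onset = 1b = 413.793ms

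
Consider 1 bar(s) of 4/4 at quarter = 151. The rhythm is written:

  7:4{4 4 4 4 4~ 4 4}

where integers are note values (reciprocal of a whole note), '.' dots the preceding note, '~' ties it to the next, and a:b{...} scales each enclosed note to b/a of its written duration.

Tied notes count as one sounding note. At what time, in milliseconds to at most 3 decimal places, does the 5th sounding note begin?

note 5 onset = 16/7b = 908.231ms

1. 0.0ms @ 0 + 227.058ms (4/7)
2. 227.058ms @ 4/7 + 227.058ms (4/7)
3. 454.115ms @ 8/7 + 227.058ms (4/7)
4. 681.173ms @ 12/7 + 227.058ms (4/7)
5. 908.231ms @ 16/7 + 454.115ms (8/7)
6. 1362.346ms @ 24/7 + 227.058ms (4/7)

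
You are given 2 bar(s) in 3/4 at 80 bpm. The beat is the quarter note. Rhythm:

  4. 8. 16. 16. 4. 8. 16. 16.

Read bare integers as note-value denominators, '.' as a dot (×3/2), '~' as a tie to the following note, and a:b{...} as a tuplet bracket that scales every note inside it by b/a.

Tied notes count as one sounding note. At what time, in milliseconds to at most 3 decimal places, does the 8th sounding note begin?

note 8 onset = 45/8b = 4218.75ms

1. 0.0ms @ 0 + 1125.0ms (3/2)
2. 1125.0ms @ 3/2 + 562.5ms (3/4)
3. 1687.5ms @ 9/4 + 281.25ms (3/8)
4. 1968.75ms @ 21/8 + 281.25ms (3/8)
5. 2250.0ms @ 3 + 1125.0ms (3/2)
6. 3375.0ms @ 9/2 + 562.5ms (3/4)
7. 3937.5ms @ 21/4 + 281.25ms (3/8)
8. 4218.75ms @ 45/8 + 281.25ms (3/8)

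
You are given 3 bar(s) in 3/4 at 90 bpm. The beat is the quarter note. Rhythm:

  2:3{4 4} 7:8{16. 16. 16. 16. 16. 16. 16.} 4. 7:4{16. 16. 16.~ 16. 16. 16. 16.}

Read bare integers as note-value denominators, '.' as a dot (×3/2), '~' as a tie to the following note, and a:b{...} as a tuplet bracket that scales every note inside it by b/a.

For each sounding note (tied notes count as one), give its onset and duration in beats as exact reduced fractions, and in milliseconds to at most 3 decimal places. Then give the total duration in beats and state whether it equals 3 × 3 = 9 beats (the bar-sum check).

1) 0.0ms=0b +1000.0ms=3/2b
2) 1000.0ms=3/2b +1000.0ms=3/2b
3) 2000.0ms=3b +285.714ms=3/7b
4) 2285.714ms=24/7b +285.714ms=3/7b
5) 2571.429ms=27/7b +285.714ms=3/7b
6) 2857.143ms=30/7b +285.714ms=3/7b
7) 3142.857ms=33/7b +285.714ms=3/7b
8) 3428.571ms=36/7b +285.714ms=3/7b
9) 3714.286ms=39/7b +285.714ms=3/7b
10) 4000.0ms=6b +1000.0ms=3/2b
11) 5000.0ms=15/2b +142.857ms=3/14b
12) 5142.857ms=54/7b +142.857ms=3/14b
13) 5285.714ms=111/14b +285.714ms=3/7b
14) 5571.429ms=117/14b +142.857ms=3/14b
15) 5714.286ms=60/7b +142.857ms=3/14b
16) 5857.143ms=123/14b +142.857ms=3/14b
Σ=9b of 9 (90bpm 3/4) — PASS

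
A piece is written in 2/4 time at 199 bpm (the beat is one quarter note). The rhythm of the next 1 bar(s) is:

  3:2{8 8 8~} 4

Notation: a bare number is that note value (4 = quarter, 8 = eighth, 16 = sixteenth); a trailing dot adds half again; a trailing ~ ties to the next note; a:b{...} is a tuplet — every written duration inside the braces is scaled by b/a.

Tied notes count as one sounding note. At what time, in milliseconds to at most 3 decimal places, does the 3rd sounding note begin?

1. 0.0ms @ 0 + 100.503ms (1/3)
2. 100.503ms @ 1/3 + 100.503ms (1/3)
3. 201.005ms @ 2/3 + 402.01ms (4/3)

note 3 onset = 2/3b = 201.005ms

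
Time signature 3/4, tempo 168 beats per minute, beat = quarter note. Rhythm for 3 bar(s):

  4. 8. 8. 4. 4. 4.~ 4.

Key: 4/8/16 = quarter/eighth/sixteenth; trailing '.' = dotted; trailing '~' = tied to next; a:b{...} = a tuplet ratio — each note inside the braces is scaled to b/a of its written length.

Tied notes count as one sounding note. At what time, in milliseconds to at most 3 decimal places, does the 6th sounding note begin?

1. 0.0ms @ 0 + 535.714ms (3/2)
2. 535.714ms @ 3/2 + 267.857ms (3/4)
3. 803.571ms @ 9/4 + 267.857ms (3/4)
4. 1071.429ms @ 3 + 535.714ms (3/2)
5. 1607.143ms @ 9/2 + 535.714ms (3/2)
6. 2142.857ms @ 6 + 1071.429ms (3)

note 6 onset = 6b = 2142.857ms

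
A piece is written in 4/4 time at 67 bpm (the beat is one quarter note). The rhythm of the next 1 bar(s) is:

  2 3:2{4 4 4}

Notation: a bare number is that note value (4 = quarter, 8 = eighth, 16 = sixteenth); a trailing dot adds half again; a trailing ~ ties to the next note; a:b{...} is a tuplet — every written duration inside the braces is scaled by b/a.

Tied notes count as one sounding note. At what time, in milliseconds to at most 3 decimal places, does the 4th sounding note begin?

1. 0.0ms @ 0 + 1791.045ms (2)
2. 1791.045ms @ 2 + 597.015ms (2/3)
3. 2388.06ms @ 8/3 + 597.015ms (2/3)
4. 2985.075ms @ 10/3 + 597.015ms (2/3)

note 4 onset = 10/3b = 2985.075ms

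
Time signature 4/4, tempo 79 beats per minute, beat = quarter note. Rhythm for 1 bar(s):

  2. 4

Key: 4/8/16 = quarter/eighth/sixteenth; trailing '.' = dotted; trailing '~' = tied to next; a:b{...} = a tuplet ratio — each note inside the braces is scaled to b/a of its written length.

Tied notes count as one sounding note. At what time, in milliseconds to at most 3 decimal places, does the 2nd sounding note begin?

1. 0.0ms @ 0 + 2278.481ms (3)
2. 2278.481ms @ 3 + 759.494ms (1)

note 2 onset = 3b = 2278.481ms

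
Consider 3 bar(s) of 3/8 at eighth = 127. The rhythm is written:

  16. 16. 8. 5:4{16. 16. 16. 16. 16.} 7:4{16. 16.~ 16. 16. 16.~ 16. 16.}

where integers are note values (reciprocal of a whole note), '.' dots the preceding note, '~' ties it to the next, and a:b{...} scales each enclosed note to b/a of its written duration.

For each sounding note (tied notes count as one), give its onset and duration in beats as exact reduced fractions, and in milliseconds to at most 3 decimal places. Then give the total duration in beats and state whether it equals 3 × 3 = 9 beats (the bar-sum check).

1) 0.0ms=0b +354.331ms=3/4b
2) 354.331ms=3/4b +354.331ms=3/4b
3) 708.661ms=3/2b +708.661ms=3/2b
4) 1417.323ms=3b +283.465ms=3/5b
5) 1700.787ms=18/5b +283.465ms=3/5b
6) 1984.252ms=21/5b +283.465ms=3/5b
7) 2267.717ms=24/5b +283.465ms=3/5b
8) 2551.181ms=27/5b +283.465ms=3/5b
9) 2834.646ms=6b +202.475ms=3/7b
10) 3037.12ms=45/7b +404.949ms=6/7b
11) 3442.07ms=51/7b +202.475ms=3/7b
12) 3644.544ms=54/7b +404.949ms=6/7b
13) 4049.494ms=60/7b +202.475ms=3/7b
Σ=9b of 9 (127bpm 3/8) — PASS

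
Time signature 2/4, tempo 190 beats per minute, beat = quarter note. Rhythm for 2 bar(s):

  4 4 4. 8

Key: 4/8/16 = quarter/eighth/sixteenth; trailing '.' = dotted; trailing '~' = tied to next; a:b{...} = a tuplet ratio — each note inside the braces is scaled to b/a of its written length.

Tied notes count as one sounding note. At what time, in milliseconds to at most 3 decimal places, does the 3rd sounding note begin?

1. 0.0ms @ 0 + 315.789ms (1)
2. 315.789ms @ 1 + 315.789ms (1)
3. 631.579ms @ 2 + 473.684ms (3/2)
4. 1105.263ms @ 7/2 + 157.895ms (1/2)

note 3 onset = 2b = 631.579ms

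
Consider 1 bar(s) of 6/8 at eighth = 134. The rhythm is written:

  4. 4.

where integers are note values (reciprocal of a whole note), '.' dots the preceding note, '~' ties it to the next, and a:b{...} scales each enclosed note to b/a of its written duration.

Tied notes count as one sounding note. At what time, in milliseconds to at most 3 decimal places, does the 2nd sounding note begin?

1. 0.0ms @ 0 + 1343.284ms (3)
2. 1343.284ms @ 3 + 1343.284ms (3)

note 2 onset = 3b = 1343.284ms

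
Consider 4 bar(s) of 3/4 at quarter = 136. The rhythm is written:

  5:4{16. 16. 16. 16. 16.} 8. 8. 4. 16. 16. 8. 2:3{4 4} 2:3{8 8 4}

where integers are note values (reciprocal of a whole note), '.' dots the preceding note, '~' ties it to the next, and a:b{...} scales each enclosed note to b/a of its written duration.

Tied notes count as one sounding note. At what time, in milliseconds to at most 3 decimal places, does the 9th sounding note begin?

1. 0.0ms @ 0 + 132.353ms (3/10)
2. 132.353ms @ 3/10 + 132.353ms (3/10)
3. 264.706ms @ 3/5 + 132.353ms (3/10)
4. 397.059ms @ 9/10 + 132.353ms (3/10)
5. 529.412ms @ 6/5 + 132.353ms (3/10)
6. 661.765ms @ 3/2 + 330.882ms (3/4)
7. 992.647ms @ 9/4 + 330.882ms (3/4)
8. 1323.529ms @ 3 + 661.765ms (3/2)
9. 1985.294ms @ 9/2 + 165.441ms (3/8)
10. 2150.735ms @ 39/8 + 165.441ms (3/8)
11. 2316.176ms @ 21/4 + 330.882ms (3/4)
12. 2647.059ms @ 6 + 661.765ms (3/2)
13. 3308.824ms @ 15/2 + 661.765ms (3/2)
14. 3970.588ms @ 9 + 330.882ms (3/4)
15. 4301.471ms @ 39/4 + 330.882ms (3/4)
16. 4632.353ms @ 21/2 + 661.765ms (3/2)

note 9 onset = 9/2b = 1985.294ms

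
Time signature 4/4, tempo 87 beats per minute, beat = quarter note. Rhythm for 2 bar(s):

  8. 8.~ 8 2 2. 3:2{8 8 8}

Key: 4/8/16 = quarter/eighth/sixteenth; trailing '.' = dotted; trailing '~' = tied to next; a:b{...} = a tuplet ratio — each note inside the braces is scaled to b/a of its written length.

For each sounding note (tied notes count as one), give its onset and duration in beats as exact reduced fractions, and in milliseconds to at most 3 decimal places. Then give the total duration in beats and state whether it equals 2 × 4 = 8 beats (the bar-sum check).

1) 0.0ms=0b +517.241ms=3/4b
2) 517.241ms=3/4b +862.069ms=5/4b
3) 1379.31ms=2b +1379.31ms=2b
4) 2758.621ms=4b +2068.966ms=3b
5) 4827.586ms=7b +229.885ms=1/3b
6) 5057.471ms=22/3b +229.885ms=1/3b
7) 5287.356ms=23/3b +229.885ms=1/3b
Σ=8b of 8 (87bpm 4/4) — PASS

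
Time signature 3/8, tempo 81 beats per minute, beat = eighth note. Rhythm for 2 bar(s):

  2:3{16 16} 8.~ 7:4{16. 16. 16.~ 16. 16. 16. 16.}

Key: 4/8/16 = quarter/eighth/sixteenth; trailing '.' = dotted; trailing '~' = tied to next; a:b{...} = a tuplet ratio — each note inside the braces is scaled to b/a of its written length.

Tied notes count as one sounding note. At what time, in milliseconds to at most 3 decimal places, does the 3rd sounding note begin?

note 3 onset = 3/2b = 1111.111ms

1. 0.0ms @ 0 + 555.556ms (3/4)
2. 555.556ms @ 3/4 + 555.556ms (3/4)
3. 1111.111ms @ 3/2 + 1428.571ms (27/14)
4. 2539.683ms @ 24/7 + 317.46ms (3/7)
5. 2857.143ms @ 27/7 + 634.921ms (6/7)
6. 3492.063ms @ 33/7 + 317.46ms (3/7)
7. 3809.524ms @ 36/7 + 317.46ms (3/7)
8. 4126.984ms @ 39/7 + 317.46ms (3/7)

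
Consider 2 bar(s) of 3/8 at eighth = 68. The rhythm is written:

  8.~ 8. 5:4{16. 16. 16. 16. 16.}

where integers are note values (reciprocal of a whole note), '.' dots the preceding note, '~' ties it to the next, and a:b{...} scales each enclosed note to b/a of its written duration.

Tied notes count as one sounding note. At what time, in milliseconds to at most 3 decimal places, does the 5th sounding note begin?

1. 0.0ms @ 0 + 2647.059ms (3)
2. 2647.059ms @ 3 + 529.412ms (3/5)
3. 3176.471ms @ 18/5 + 529.412ms (3/5)
4. 3705.882ms @ 21/5 + 529.412ms (3/5)
5. 4235.294ms @ 24/5 + 529.412ms (3/5)
6. 4764.706ms @ 27/5 + 529.412ms (3/5)

note 5 onset = 24/5b = 4235.294ms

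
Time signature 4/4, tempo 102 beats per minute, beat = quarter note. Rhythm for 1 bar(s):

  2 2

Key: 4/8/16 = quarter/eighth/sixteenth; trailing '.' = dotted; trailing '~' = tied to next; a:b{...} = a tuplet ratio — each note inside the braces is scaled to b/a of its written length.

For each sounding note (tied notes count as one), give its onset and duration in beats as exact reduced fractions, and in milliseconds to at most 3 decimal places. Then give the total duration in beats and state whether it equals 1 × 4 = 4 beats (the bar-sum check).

1) 0.0ms=0b +1176.471ms=2b
2) 1176.471ms=2b +1176.471ms=2b
Σ=4b of 4 (102bpm 4/4) — PASS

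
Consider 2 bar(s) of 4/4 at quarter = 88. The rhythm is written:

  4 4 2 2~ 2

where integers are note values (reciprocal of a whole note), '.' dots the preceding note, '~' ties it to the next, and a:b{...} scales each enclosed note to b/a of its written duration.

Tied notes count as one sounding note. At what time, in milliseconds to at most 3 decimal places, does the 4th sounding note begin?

1. 0.0ms @ 0 + 681.818ms (1)
2. 681.818ms @ 1 + 681.818ms (1)
3. 1363.636ms @ 2 + 1363.636ms (2)
4. 2727.273ms @ 4 + 2727.273ms (4)

note 4 onset = 4b = 2727.273ms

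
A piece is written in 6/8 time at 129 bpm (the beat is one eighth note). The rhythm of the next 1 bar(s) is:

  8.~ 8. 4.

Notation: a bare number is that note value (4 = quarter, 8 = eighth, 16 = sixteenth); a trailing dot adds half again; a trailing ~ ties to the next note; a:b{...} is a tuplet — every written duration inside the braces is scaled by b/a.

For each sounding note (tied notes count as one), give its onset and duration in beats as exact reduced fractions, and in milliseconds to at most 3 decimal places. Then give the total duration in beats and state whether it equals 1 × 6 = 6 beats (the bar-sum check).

1) 0.0ms=0b +1395.349ms=3b
2) 1395.349ms=3b +1395.349ms=3b
Σ=6b of 6 (129bpm 6/8) — PASS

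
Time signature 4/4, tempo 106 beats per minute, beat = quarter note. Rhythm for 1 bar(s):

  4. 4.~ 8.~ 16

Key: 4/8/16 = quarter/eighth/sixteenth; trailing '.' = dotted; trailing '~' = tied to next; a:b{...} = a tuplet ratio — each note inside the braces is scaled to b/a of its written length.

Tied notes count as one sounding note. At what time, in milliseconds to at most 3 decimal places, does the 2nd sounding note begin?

note 2 onset = 3/2b = 849.057ms

1. 0.0ms @ 0 + 849.057ms (3/2)
2. 849.057ms @ 3/2 + 1415.094ms (5/2)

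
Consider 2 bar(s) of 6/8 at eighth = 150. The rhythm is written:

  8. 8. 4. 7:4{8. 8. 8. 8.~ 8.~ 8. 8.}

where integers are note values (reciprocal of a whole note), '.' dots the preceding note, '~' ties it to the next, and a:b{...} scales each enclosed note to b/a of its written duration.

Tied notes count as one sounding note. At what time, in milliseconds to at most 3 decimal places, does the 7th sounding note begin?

1. 0.0ms @ 0 + 600.0ms (3/2)
2. 600.0ms @ 3/2 + 600.0ms (3/2)
3. 1200.0ms @ 3 + 1200.0ms (3)
4. 2400.0ms @ 6 + 342.857ms (6/7)
5. 2742.857ms @ 48/7 + 342.857ms (6/7)
6. 3085.714ms @ 54/7 + 342.857ms (6/7)
7. 3428.571ms @ 60/7 + 1028.571ms (18/7)
8. 4457.143ms @ 78/7 + 342.857ms (6/7)

note 7 onset = 60/7b = 3428.571ms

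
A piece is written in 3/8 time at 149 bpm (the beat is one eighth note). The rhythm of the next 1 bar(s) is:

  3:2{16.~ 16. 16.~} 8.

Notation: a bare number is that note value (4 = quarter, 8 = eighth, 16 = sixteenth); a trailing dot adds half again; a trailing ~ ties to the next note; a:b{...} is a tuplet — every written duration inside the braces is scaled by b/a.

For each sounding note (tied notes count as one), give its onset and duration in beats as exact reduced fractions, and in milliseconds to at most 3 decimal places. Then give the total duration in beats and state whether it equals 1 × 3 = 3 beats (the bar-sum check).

1) 0.0ms=0b +402.685ms=1b
2) 402.685ms=1b +805.369ms=2b
Σ=3b of 3 (149bpm 3/8) — PASS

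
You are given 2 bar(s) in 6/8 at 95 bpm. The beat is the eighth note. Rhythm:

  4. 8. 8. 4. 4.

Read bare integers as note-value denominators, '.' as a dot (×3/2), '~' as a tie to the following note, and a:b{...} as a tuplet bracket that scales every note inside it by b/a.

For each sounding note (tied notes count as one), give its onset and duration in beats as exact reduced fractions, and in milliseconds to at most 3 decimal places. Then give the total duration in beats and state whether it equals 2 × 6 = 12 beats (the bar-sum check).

1) 0.0ms=0b +1894.737ms=3b
2) 1894.737ms=3b +947.368ms=3/2b
3) 2842.105ms=9/2b +947.368ms=3/2b
4) 3789.474ms=6b +1894.737ms=3b
5) 5684.211ms=9b +1894.737ms=3b
Σ=12b of 12 (95bpm 6/8) — PASS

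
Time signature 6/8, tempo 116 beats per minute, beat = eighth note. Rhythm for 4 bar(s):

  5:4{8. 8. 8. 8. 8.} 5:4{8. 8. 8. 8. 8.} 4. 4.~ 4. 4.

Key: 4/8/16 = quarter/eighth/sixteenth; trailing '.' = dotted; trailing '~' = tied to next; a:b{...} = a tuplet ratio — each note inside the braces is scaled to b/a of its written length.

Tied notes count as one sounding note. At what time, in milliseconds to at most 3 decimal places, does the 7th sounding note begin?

note 7 onset = 36/5b = 3724.138ms

1. 0.0ms @ 0 + 620.69ms (6/5)
2. 620.69ms @ 6/5 + 620.69ms (6/5)
3. 1241.379ms @ 12/5 + 620.69ms (6/5)
4. 1862.069ms @ 18/5 + 620.69ms (6/5)
5. 2482.759ms @ 24/5 + 620.69ms (6/5)
6. 3103.448ms @ 6 + 620.69ms (6/5)
7. 3724.138ms @ 36/5 + 620.69ms (6/5)
8. 4344.828ms @ 42/5 + 620.69ms (6/5)
9. 4965.517ms @ 48/5 + 620.69ms (6/5)
10. 5586.207ms @ 54/5 + 620.69ms (6/5)
11. 6206.897ms @ 12 + 1551.724ms (3)
12. 7758.621ms @ 15 + 3103.448ms (6)
13. 10862.069ms @ 21 + 1551.724ms (3)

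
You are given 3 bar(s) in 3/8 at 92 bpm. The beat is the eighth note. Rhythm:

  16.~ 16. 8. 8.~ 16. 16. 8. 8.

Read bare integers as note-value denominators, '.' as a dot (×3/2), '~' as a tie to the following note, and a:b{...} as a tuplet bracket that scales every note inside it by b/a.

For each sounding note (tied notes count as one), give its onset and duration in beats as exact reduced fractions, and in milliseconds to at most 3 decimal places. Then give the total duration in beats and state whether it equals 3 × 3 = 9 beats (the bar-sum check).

1) 0.0ms=0b +978.261ms=3/2b
2) 978.261ms=3/2b +978.261ms=3/2b
3) 1956.522ms=3b +1467.391ms=9/4b
4) 3423.913ms=21/4b +489.13ms=3/4b
5) 3913.043ms=6b +978.261ms=3/2b
6) 4891.304ms=15/2b +978.261ms=3/2b
Σ=9b of 9 (92bpm 3/8) — PASS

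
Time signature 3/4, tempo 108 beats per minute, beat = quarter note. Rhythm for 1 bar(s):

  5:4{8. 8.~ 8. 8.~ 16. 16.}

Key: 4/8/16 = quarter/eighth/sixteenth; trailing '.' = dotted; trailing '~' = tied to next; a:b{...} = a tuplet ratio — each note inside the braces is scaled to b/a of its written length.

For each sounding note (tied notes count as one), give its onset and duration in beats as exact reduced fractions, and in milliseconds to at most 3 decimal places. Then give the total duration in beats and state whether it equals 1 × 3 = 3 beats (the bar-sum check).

1) 0.0ms=0b +333.333ms=3/5b
2) 333.333ms=3/5b +666.667ms=6/5b
3) 1000.0ms=9/5b +500.0ms=9/10b
4) 1500.0ms=27/10b +166.667ms=3/10b
Σ=3b of 3 (108bpm 3/4) — PASS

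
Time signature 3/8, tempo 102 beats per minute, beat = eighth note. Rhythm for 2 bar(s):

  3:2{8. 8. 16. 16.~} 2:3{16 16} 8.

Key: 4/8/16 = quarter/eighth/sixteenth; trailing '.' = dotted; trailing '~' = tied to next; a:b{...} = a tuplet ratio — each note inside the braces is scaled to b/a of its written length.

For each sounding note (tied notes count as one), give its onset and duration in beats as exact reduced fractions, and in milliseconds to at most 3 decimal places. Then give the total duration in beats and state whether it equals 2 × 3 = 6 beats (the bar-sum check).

1) 0.0ms=0b +588.235ms=1b
2) 588.235ms=1b +588.235ms=1b
3) 1176.471ms=2b +294.118ms=1/2b
4) 1470.588ms=5/2b +735.294ms=5/4b
5) 2205.882ms=15/4b +441.176ms=3/4b
6) 2647.059ms=9/2b +882.353ms=3/2b
Σ=6b of 6 (102bpm 3/8) — PASS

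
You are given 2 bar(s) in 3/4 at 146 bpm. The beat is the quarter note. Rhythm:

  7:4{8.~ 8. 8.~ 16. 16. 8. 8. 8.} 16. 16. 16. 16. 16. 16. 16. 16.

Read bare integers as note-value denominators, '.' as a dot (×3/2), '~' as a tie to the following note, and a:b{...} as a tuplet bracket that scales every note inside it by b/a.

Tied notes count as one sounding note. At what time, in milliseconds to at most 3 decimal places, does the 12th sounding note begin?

note 12 onset = 39/8b = 2003.425ms

1. 0.0ms @ 0 + 352.25ms (6/7)
2. 352.25ms @ 6/7 + 264.188ms (9/14)
3. 616.438ms @ 3/2 + 88.063ms (3/14)
4. 704.501ms @ 12/7 + 176.125ms (3/7)
5. 880.626ms @ 15/7 + 176.125ms (3/7)
6. 1056.751ms @ 18/7 + 176.125ms (3/7)
7. 1232.877ms @ 3 + 154.11ms (3/8)
8. 1386.986ms @ 27/8 + 154.11ms (3/8)
9. 1541.096ms @ 15/4 + 154.11ms (3/8)
10. 1695.205ms @ 33/8 + 154.11ms (3/8)
11. 1849.315ms @ 9/2 + 154.11ms (3/8)
12. 2003.425ms @ 39/8 + 154.11ms (3/8)
13. 2157.534ms @ 21/4 + 154.11ms (3/8)
14. 2311.644ms @ 45/8 + 154.11ms (3/8)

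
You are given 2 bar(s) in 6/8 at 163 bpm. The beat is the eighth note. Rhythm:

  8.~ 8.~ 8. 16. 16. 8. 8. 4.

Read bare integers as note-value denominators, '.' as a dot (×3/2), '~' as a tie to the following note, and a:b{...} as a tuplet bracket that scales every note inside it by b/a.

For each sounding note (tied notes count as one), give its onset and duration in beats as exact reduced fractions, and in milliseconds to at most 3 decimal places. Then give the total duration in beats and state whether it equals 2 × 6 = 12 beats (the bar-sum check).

1) 0.0ms=0b +1656.442ms=9/2b
2) 1656.442ms=9/2b +276.074ms=3/4b
3) 1932.515ms=21/4b +276.074ms=3/4b
4) 2208.589ms=6b +552.147ms=3/2b
5) 2760.736ms=15/2b +552.147ms=3/2b
6) 3312.883ms=9b +1104.294ms=3b
Σ=12b of 12 (163bpm 6/8) — PASS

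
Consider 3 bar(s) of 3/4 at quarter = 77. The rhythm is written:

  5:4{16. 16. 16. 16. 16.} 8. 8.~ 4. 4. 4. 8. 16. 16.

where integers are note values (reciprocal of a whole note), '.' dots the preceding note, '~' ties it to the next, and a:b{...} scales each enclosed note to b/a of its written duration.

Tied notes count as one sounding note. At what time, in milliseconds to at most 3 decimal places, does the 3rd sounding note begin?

note 3 onset = 3/5b = 467.532ms

1. 0.0ms @ 0 + 233.766ms (3/10)
2. 233.766ms @ 3/10 + 233.766ms (3/10)
3. 467.532ms @ 3/5 + 233.766ms (3/10)
4. 701.299ms @ 9/10 + 233.766ms (3/10)
5. 935.065ms @ 6/5 + 233.766ms (3/10)
6. 1168.831ms @ 3/2 + 584.416ms (3/4)
7. 1753.247ms @ 9/4 + 1753.247ms (9/4)
8. 3506.494ms @ 9/2 + 1168.831ms (3/2)
9. 4675.325ms @ 6 + 1168.831ms (3/2)
10. 5844.156ms @ 15/2 + 584.416ms (3/4)
11. 6428.571ms @ 33/4 + 292.208ms (3/8)
12. 6720.779ms @ 69/8 + 292.208ms (3/8)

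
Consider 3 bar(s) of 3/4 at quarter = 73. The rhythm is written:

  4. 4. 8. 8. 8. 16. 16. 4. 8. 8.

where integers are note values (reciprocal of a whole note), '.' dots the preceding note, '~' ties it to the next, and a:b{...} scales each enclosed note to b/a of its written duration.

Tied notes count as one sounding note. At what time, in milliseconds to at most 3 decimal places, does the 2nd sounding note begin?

note 2 onset = 3/2b = 1232.877ms

1. 0.0ms @ 0 + 1232.877ms (3/2)
2. 1232.877ms @ 3/2 + 1232.877ms (3/2)
3. 2465.753ms @ 3 + 616.438ms (3/4)
4. 3082.192ms @ 15/4 + 616.438ms (3/4)
5. 3698.63ms @ 9/2 + 616.438ms (3/4)
6. 4315.068ms @ 21/4 + 308.219ms (3/8)
7. 4623.288ms @ 45/8 + 308.219ms (3/8)
8. 4931.507ms @ 6 + 1232.877ms (3/2)
9. 6164.384ms @ 15/2 + 616.438ms (3/4)
10. 6780.822ms @ 33/4 + 616.438ms (3/4)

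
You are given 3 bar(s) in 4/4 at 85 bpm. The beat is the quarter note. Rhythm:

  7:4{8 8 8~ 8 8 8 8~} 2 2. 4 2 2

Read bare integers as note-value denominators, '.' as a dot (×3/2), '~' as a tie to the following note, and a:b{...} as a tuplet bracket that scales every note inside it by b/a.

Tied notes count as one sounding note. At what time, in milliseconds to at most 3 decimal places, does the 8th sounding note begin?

note 8 onset = 7b = 4941.176ms

1. 0.0ms @ 0 + 201.681ms (2/7)
2. 201.681ms @ 2/7 + 201.681ms (2/7)
3. 403.361ms @ 4/7 + 403.361ms (4/7)
4. 806.723ms @ 8/7 + 201.681ms (2/7)
5. 1008.403ms @ 10/7 + 201.681ms (2/7)
6. 1210.084ms @ 12/7 + 1613.445ms (16/7)
7. 2823.529ms @ 4 + 2117.647ms (3)
8. 4941.176ms @ 7 + 705.882ms (1)
9. 5647.059ms @ 8 + 1411.765ms (2)
10. 7058.824ms @ 10 + 1411.765ms (2)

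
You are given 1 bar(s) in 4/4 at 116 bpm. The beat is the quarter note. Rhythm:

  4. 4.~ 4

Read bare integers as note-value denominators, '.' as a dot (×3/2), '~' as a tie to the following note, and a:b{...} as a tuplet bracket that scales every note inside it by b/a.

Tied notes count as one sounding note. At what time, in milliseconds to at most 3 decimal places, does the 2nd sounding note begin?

1. 0.0ms @ 0 + 775.862ms (3/2)
2. 775.862ms @ 3/2 + 1293.103ms (5/2)

note 2 onset = 3/2b = 775.862ms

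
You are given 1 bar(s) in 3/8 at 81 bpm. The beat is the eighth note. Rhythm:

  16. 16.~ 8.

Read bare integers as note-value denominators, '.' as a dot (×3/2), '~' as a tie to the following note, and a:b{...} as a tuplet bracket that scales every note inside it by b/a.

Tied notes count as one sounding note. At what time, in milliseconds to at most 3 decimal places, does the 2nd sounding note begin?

1. 0.0ms @ 0 + 555.556ms (3/4)
2. 555.556ms @ 3/4 + 1666.667ms (9/4)

note 2 onset = 3/4b = 555.556ms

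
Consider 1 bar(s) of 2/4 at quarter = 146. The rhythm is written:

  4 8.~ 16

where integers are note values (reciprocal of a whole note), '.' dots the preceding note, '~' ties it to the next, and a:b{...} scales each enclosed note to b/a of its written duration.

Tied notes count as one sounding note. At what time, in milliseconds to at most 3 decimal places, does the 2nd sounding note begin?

note 2 onset = 1b = 410.959ms

1. 0.0ms @ 0 + 410.959ms (1)
2. 410.959ms @ 1 + 410.959ms (1)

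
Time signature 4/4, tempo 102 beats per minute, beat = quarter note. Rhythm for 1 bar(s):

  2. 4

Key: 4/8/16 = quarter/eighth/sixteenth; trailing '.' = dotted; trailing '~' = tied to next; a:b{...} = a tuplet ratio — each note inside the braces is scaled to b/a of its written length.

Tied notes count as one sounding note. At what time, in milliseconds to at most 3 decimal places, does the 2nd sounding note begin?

note 2 onset = 3b = 1764.706ms

1. 0.0ms @ 0 + 1764.706ms (3)
2. 1764.706ms @ 3 + 588.235ms (1)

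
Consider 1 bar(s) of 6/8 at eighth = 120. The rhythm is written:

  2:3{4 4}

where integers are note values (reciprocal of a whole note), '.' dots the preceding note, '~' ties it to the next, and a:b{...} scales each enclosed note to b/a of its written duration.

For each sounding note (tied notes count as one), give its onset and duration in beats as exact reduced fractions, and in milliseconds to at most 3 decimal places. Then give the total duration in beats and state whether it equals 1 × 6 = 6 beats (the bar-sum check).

1) 0.0ms=0b +1500.0ms=3b
2) 1500.0ms=3b +1500.0ms=3b
Σ=6b of 6 (120bpm 6/8) — PASS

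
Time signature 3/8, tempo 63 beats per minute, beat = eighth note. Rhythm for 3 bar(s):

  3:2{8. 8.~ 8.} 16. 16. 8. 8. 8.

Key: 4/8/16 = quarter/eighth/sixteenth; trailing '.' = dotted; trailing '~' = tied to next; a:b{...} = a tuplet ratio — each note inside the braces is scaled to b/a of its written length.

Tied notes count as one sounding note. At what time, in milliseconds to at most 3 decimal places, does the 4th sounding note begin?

note 4 onset = 15/4b = 3571.429ms

1. 0.0ms @ 0 + 952.381ms (1)
2. 952.381ms @ 1 + 1904.762ms (2)
3. 2857.143ms @ 3 + 714.286ms (3/4)
4. 3571.429ms @ 15/4 + 714.286ms (3/4)
5. 4285.714ms @ 9/2 + 1428.571ms (3/2)
6. 5714.286ms @ 6 + 1428.571ms (3/2)
7. 7142.857ms @ 15/2 + 1428.571ms (3/2)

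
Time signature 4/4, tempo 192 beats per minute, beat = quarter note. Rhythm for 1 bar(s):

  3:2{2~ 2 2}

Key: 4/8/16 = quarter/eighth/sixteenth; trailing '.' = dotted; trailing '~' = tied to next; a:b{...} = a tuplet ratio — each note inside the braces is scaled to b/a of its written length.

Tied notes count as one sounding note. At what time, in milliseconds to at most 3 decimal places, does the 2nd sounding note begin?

note 2 onset = 8/3b = 833.333ms

1. 0.0ms @ 0 + 833.333ms (8/3)
2. 833.333ms @ 8/3 + 416.667ms (4/3)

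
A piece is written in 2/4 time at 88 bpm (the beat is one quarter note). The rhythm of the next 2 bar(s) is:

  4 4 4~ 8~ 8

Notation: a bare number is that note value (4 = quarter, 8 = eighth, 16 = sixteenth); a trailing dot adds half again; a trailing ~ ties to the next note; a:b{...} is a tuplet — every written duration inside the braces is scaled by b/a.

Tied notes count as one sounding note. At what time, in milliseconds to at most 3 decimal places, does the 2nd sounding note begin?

note 2 onset = 1b = 681.818ms

1. 0.0ms @ 0 + 681.818ms (1)
2. 681.818ms @ 1 + 681.818ms (1)
3. 1363.636ms @ 2 + 1363.636ms (2)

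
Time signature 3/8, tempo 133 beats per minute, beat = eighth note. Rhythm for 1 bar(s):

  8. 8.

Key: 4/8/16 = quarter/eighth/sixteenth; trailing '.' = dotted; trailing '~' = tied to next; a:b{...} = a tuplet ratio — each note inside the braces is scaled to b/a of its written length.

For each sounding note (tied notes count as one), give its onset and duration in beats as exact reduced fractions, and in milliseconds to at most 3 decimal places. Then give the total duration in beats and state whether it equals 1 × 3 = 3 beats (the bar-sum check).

1) 0.0ms=0b +676.692ms=3/2b
2) 676.692ms=3/2b +676.692ms=3/2b
Σ=3b of 3 (133bpm 3/8) — PASS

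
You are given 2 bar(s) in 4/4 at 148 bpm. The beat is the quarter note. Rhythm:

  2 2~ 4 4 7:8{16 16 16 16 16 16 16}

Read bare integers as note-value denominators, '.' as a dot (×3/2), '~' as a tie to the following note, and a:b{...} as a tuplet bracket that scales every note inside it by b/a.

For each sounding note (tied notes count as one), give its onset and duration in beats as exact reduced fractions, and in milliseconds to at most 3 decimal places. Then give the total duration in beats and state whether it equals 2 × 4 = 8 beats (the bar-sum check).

1) 0.0ms=0b +810.811ms=2b
2) 810.811ms=2b +1216.216ms=3b
3) 2027.027ms=5b +405.405ms=1b
4) 2432.432ms=6b +115.83ms=2/7b
5) 2548.263ms=44/7b +115.83ms=2/7b
6) 2664.093ms=46/7b +115.83ms=2/7b
7) 2779.923ms=48/7b +115.83ms=2/7b
8) 2895.753ms=50/7b +115.83ms=2/7b
9) 3011.583ms=52/7b +115.83ms=2/7b
10) 3127.413ms=54/7b +115.83ms=2/7b
Σ=8b of 8 (148bpm 4/4) — PASS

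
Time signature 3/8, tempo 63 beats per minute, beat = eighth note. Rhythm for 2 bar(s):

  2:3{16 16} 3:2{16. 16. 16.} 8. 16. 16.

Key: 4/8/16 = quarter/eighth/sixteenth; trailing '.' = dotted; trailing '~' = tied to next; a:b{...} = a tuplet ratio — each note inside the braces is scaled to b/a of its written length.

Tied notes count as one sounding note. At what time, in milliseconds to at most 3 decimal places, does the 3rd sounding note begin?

note 3 onset = 3/2b = 1428.571ms

1. 0.0ms @ 0 + 714.286ms (3/4)
2. 714.286ms @ 3/4 + 714.286ms (3/4)
3. 1428.571ms @ 3/2 + 476.19ms (1/2)
4. 1904.762ms @ 2 + 476.19ms (1/2)
5. 2380.952ms @ 5/2 + 476.19ms (1/2)
6. 2857.143ms @ 3 + 1428.571ms (3/2)
7. 4285.714ms @ 9/2 + 714.286ms (3/4)
8. 5000.0ms @ 21/4 + 714.286ms (3/4)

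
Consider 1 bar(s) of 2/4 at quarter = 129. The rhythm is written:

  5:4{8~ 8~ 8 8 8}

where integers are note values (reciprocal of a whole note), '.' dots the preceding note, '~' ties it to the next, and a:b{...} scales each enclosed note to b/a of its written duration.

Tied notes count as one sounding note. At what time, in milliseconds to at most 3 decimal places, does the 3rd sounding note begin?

1. 0.0ms @ 0 + 558.14ms (6/5)
2. 558.14ms @ 6/5 + 186.047ms (2/5)
3. 744.186ms @ 8/5 + 186.047ms (2/5)

note 3 onset = 8/5b = 744.186ms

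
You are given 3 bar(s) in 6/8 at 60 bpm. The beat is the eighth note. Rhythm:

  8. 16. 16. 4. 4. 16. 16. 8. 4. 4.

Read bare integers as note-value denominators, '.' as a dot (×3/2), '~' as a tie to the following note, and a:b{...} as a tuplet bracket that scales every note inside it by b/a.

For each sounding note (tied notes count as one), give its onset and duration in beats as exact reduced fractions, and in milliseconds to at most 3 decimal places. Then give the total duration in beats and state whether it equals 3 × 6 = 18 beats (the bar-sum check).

1) 0.0ms=0b +1500.0ms=3/2b
2) 1500.0ms=3/2b +750.0ms=3/4b
3) 2250.0ms=9/4b +750.0ms=3/4b
4) 3000.0ms=3b +3000.0ms=3b
5) 6000.0ms=6b +3000.0ms=3b
6) 9000.0ms=9b +750.0ms=3/4b
7) 9750.0ms=39/4b +750.0ms=3/4b
8) 10500.0ms=21/2b +1500.0ms=3/2b
9) 12000.0ms=12b +3000.0ms=3b
10) 15000.0ms=15b +3000.0ms=3b
Σ=18b of 18 (60bpm 6/8) — PASS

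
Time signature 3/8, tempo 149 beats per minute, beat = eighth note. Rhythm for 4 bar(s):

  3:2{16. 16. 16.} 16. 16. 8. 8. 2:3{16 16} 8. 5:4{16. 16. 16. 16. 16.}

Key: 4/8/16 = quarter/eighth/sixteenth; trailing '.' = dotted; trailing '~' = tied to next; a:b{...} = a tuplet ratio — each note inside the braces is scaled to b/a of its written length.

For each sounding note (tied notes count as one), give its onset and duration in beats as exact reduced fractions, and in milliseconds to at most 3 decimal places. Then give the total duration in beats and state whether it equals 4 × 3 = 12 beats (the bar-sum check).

1) 0.0ms=0b +201.342ms=1/2b
2) 201.342ms=1/2b +201.342ms=1/2b
3) 402.685ms=1b +201.342ms=1/2b
4) 604.027ms=3/2b +302.013ms=3/4b
5) 906.04ms=9/4b +302.013ms=3/4b
6) 1208.054ms=3b +604.027ms=3/2b
7) 1812.081ms=9/2b +604.027ms=3/2b
8) 2416.107ms=6b +302.013ms=3/4b
9) 2718.121ms=27/4b +302.013ms=3/4b
10) 3020.134ms=15/2b +604.027ms=3/2b
11) 3624.161ms=9b +241.611ms=3/5b
12) 3865.772ms=48/5b +241.611ms=3/5b
13) 4107.383ms=51/5b +241.611ms=3/5b
14) 4348.993ms=54/5b +241.611ms=3/5b
15) 4590.604ms=57/5b +241.611ms=3/5b
Σ=12b of 12 (149bpm 3/8) — PASS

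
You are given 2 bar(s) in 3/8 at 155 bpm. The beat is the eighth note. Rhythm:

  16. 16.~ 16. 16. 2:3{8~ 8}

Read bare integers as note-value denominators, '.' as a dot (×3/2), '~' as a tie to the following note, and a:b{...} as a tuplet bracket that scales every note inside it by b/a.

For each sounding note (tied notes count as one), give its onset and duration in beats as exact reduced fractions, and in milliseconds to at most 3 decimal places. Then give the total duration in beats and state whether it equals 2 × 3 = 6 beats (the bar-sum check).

1) 0.0ms=0b +290.323ms=3/4b
2) 290.323ms=3/4b +580.645ms=3/2b
3) 870.968ms=9/4b +290.323ms=3/4b
4) 1161.29ms=3b +1161.29ms=3b
Σ=6b of 6 (155bpm 3/8) — PASS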